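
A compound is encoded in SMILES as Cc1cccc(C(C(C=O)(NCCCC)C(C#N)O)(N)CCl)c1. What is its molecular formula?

Heavy atoms from the SMILES: 17 C, 1 Cl, 3 N, 2 O.
Implicit hydrogens by atom environment:
  4 × C: 2 H each → 8
  4 × C (aromatic): 1 H each → 4
  3 × C: no H
  2 × C: 3 H each → 6
  2 × C: 1 H each → 2
  2 × C (aromatic): no H
  1 × Cl: no H
  1 × N: 2 H
  1 × N: 1 H
  1 × N: no H
  1 × O: 1 H
  1 × O: no H
  Total hydrogens = 24.
Molecular formula: C17H24ClN3O2

C17H24ClN3O2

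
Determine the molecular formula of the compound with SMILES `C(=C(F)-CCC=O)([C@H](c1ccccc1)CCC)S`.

Heavy atoms from the SMILES: 15 C, 1 F, 1 O, 1 S.
Implicit hydrogens by atom environment:
  5 × C (aromatic): 1 H each → 5
  4 × C: 2 H each → 8
  2 × C: 1 H each → 2
  2 × C: no H
  1 × C: 3 H
  1 × C (aromatic): no H
  1 × F: no H
  1 × O: no H
  1 × S: 1 H
  Total hydrogens = 19.
Molecular formula: C15H19FOS

C15H19FOS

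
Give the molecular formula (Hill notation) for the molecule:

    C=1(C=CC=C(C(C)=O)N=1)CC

Heavy atoms from the SMILES: 9 C, 1 N, 1 O.
Implicit hydrogens by atom environment:
  3 × C (aromatic): 1 H each → 3
  2 × C: 3 H each → 6
  2 × C (aromatic): no H
  1 × C: 2 H
  1 × C: no H
  1 × N (aromatic): no H
  1 × O: no H
  Total hydrogens = 11.
Molecular formula: C9H11NO

C9H11NO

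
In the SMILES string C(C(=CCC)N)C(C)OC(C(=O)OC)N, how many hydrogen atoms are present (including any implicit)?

Hydrogens are implicit in SMILES; fill each atom to its normal valence:
  3 × C: 3 H each → 9
  3 × C: 1 H each → 3
  3 × O: no H
  2 × C: 2 H each → 4
  2 × C: no H
  2 × N: 2 H each → 4
  Total hydrogens = 20.

20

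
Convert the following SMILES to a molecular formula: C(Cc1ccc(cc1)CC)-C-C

C12H18

Heavy atoms from the SMILES: 12 C.
Implicit hydrogens by atom environment:
  4 × C: 2 H each → 8
  4 × C (aromatic): 1 H each → 4
  2 × C: 3 H each → 6
  2 × C (aromatic): no H
  Total hydrogens = 18.
Molecular formula: C12H18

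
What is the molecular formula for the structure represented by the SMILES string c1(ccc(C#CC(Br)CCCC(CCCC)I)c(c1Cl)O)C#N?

C18H20BrClINO

Heavy atoms from the SMILES: 1 Br, 18 C, 1 Cl, 1 I, 1 N, 1 O.
Implicit hydrogens by atom environment:
  6 × C: 2 H each → 12
  4 × C (aromatic): no H
  3 × C: no H
  2 × C (aromatic): 1 H each → 2
  2 × C: 1 H each → 2
  1 × Br: no H
  1 × C: 3 H
  1 × Cl: no H
  1 × I: no H
  1 × N: no H
  1 × O: 1 H
  Total hydrogens = 20.
Molecular formula: C18H20BrClINO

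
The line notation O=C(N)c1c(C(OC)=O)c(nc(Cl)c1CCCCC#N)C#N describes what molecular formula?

C14H13ClN4O3

Heavy atoms from the SMILES: 14 C, 1 Cl, 4 N, 3 O.
Implicit hydrogens by atom environment:
  5 × C (aromatic): no H
  4 × C: 2 H each → 8
  4 × C: no H
  3 × O: no H
  2 × N: no H
  1 × C: 3 H
  1 × Cl: no H
  1 × N: 2 H
  1 × N (aromatic): no H
  Total hydrogens = 13.
Molecular formula: C14H13ClN4O3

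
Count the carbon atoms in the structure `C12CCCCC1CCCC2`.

The symbol for carbon appears 10 times in the SMILES.

10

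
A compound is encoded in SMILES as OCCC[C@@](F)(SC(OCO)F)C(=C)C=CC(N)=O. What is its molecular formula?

Heavy atoms from the SMILES: 11 C, 2 F, 1 N, 4 O, 1 S.
Implicit hydrogens by atom environment:
  5 × C: 2 H each → 10
  3 × C: 1 H each → 3
  3 × C: no H
  2 × F: no H
  2 × O: 1 H each → 2
  2 × O: no H
  1 × N: 2 H
  1 × S: no H
  Total hydrogens = 17.
Molecular formula: C11H17F2NO4S

C11H17F2NO4S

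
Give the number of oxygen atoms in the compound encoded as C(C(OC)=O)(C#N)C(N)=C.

2

The symbol for oxygen appears 2 times in the SMILES.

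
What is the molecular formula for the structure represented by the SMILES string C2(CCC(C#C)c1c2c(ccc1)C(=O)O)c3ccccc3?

Heavy atoms from the SMILES: 19 C, 2 O.
Implicit hydrogens by atom environment:
  8 × C (aromatic): 1 H each → 8
  4 × C (aromatic): no H
  3 × C: 1 H each → 3
  2 × C: 2 H each → 4
  2 × C: no H
  1 × O: 1 H
  1 × O: no H
  Total hydrogens = 16.
Molecular formula: C19H16O2

C19H16O2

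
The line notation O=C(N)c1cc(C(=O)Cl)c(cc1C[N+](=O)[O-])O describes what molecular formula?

C9H7ClN2O5

Heavy atoms from the SMILES: 9 C, 1 Cl, 2 N, 5 O.
Implicit hydrogens by atom environment:
  4 × C (aromatic): no H
  3 × O: no H
  2 × C (aromatic): 1 H each → 2
  2 × C: no H
  1 × C: 2 H
  1 × Cl: no H
  1 × N: 2 H
  1 × N (charge +1): no H
  1 × O: 1 H
  1 × O (charge -1): no H
  Total hydrogens = 7.
Molecular formula: C9H7ClN2O5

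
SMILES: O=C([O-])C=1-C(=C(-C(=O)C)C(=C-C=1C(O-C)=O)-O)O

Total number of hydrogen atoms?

9

Hydrogens are implicit in SMILES; fill each atom to its normal valence:
  5 × C (aromatic): no H
  4 × O: no H
  3 × C: no H
  2 × C: 3 H each → 6
  2 × O: 1 H each → 2
  1 × C (aromatic): 1 H
  1 × O (charge -1): no H
  Total hydrogens = 9.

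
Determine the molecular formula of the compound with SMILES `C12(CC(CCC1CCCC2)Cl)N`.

C10H18ClN

Heavy atoms from the SMILES: 10 C, 1 Cl, 1 N.
Implicit hydrogens by atom environment:
  7 × C: 2 H each → 14
  2 × C: 1 H each → 2
  1 × C: no H
  1 × Cl: no H
  1 × N: 2 H
  Total hydrogens = 18.
Molecular formula: C10H18ClN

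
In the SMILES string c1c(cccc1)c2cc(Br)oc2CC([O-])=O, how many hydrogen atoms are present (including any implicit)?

Hydrogens are implicit in SMILES; fill each atom to its normal valence:
  6 × C (aromatic): 1 H each → 6
  4 × C (aromatic): no H
  1 × Br: no H
  1 × C: 2 H
  1 × C: no H
  1 × O (aromatic): no H
  1 × O: no H
  1 × O (charge -1): no H
  Total hydrogens = 8.

8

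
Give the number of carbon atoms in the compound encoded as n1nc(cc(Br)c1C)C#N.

The symbol for carbon appears 6 times in the SMILES. Lowercase c denotes aromatic carbon and counts toward C.

6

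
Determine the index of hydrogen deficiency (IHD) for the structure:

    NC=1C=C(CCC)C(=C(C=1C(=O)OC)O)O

5

Molecular formula from the SMILES: C11H15NO4.
DoU = (2C + 2 + N − H − X)/2 = (2·11 + 2 + 1 − 15 − 0)/2 = 10/2 = 5.
(Structurally: 1 ring(s) + 4 π bond(s) = 5.)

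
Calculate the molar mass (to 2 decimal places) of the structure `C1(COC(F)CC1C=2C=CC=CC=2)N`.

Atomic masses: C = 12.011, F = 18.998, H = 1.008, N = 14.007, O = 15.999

Molecular formula: C11H14FNO.
M = 11×12.011 + 1×18.998 + 14×1.008 + 1×14.007 + 1×15.999 = 195.24 g/mol.

195.24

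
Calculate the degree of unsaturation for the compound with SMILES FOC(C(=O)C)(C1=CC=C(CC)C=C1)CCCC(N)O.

Molecular formula from the SMILES: C15H22FNO3.
DoU = (2C + 2 + N − H − X)/2 = (2·15 + 2 + 1 − 22 − 1)/2 = 10/2 = 5.
(Structurally: 1 ring(s) + 4 π bond(s) = 5.)

5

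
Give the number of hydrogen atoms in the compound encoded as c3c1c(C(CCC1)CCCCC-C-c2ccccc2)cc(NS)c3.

29

Hydrogens are implicit in SMILES; fill each atom to its normal valence:
  9 × C: 2 H each → 18
  8 × C (aromatic): 1 H each → 8
  4 × C (aromatic): no H
  1 × C: 1 H
  1 × N: 1 H
  1 × S: 1 H
  Total hydrogens = 29.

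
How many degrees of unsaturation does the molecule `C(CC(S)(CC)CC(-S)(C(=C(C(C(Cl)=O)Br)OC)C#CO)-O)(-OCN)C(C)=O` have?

Molecular formula from the SMILES: C17H25BrClNO6S2.
DoU = (2C + 2 + N − H − X)/2 = (2·17 + 2 + 1 − 25 − 2)/2 = 10/2 = 5.
(Structurally: 0 ring(s) + 5 π bond(s) = 5.)

5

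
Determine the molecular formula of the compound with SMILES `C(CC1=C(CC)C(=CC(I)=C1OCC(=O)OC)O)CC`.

C15H21IO4

Heavy atoms from the SMILES: 15 C, 1 I, 4 O.
Implicit hydrogens by atom environment:
  5 × C: 2 H each → 10
  5 × C (aromatic): no H
  3 × C: 3 H each → 9
  3 × O: no H
  1 × C (aromatic): 1 H
  1 × C: no H
  1 × I: no H
  1 × O: 1 H
  Total hydrogens = 21.
Molecular formula: C15H21IO4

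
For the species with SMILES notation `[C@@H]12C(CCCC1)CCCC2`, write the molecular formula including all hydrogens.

Heavy atoms from the SMILES: 10 C.
Implicit hydrogens by atom environment:
  8 × C: 2 H each → 16
  2 × C: 1 H each → 2
  Total hydrogens = 18.
Molecular formula: C10H18

C10H18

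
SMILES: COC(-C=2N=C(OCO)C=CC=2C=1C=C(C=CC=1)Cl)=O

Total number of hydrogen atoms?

Hydrogens are implicit in SMILES; fill each atom to its normal valence:
  6 × C (aromatic): 1 H each → 6
  5 × C (aromatic): no H
  3 × O: no H
  1 × C: 3 H
  1 × C: 2 H
  1 × C: no H
  1 × Cl: no H
  1 × N (aromatic): no H
  1 × O: 1 H
  Total hydrogens = 12.

12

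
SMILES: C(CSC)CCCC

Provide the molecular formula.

C7H16S

Heavy atoms from the SMILES: 7 C, 1 S.
Implicit hydrogens by atom environment:
  5 × C: 2 H each → 10
  2 × C: 3 H each → 6
  1 × S: no H
  Total hydrogens = 16.
Molecular formula: C7H16S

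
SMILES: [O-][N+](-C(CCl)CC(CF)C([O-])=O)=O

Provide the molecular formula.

Heavy atoms from the SMILES: 6 C, 1 Cl, 1 F, 1 N, 4 O.
Implicit hydrogens by atom environment:
  3 × C: 2 H each → 6
  2 × C: 1 H each → 2
  2 × O: no H
  2 × O (charge -1): no H
  1 × C: no H
  1 × Cl: no H
  1 × F: no H
  1 × N (charge +1): no H
  Total hydrogens = 8.
Net charge -1.
Molecular formula: C6H8ClFNO4-

C6H8ClFNO4-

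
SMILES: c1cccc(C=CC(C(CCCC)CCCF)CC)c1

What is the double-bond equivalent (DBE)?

5

Molecular formula from the SMILES: C19H29F.
DoU = (2C + 2 + N − H − X)/2 = (2·19 + 2 + 0 − 29 − 1)/2 = 10/2 = 5.
(Structurally: 1 ring(s) + 4 π bond(s) = 5.)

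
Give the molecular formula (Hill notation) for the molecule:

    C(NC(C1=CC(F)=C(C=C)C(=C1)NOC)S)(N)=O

C11H14FN3O2S

Heavy atoms from the SMILES: 11 C, 1 F, 3 N, 2 O, 1 S.
Implicit hydrogens by atom environment:
  4 × C (aromatic): no H
  2 × C (aromatic): 1 H each → 2
  2 × C: 1 H each → 2
  2 × N: 1 H each → 2
  2 × O: no H
  1 × C: 3 H
  1 × C: 2 H
  1 × C: no H
  1 × F: no H
  1 × N: 2 H
  1 × S: 1 H
  Total hydrogens = 14.
Molecular formula: C11H14FN3O2S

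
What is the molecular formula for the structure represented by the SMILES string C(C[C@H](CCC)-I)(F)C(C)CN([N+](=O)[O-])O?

Heavy atoms from the SMILES: 9 C, 1 F, 1 I, 2 N, 3 O.
Implicit hydrogens by atom environment:
  4 × C: 2 H each → 8
  3 × C: 1 H each → 3
  2 × C: 3 H each → 6
  1 × F: no H
  1 × I: no H
  1 × N: no H
  1 × N (charge +1): no H
  1 × O: 1 H
  1 × O: no H
  1 × O (charge -1): no H
  Total hydrogens = 18.
Molecular formula: C9H18FIN2O3

C9H18FIN2O3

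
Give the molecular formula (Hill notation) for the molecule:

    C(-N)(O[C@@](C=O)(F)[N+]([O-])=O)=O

Heavy atoms from the SMILES: 3 C, 1 F, 2 N, 5 O.
Implicit hydrogens by atom environment:
  4 × O: no H
  2 × C: no H
  1 × C: 1 H
  1 × F: no H
  1 × N: 2 H
  1 × N (charge +1): no H
  1 × O (charge -1): no H
  Total hydrogens = 3.
Molecular formula: C3H3FN2O5

C3H3FN2O5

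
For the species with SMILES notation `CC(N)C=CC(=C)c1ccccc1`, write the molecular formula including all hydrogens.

C12H15N

Heavy atoms from the SMILES: 12 C, 1 N.
Implicit hydrogens by atom environment:
  5 × C (aromatic): 1 H each → 5
  3 × C: 1 H each → 3
  1 × C: 3 H
  1 × C: 2 H
  1 × C: no H
  1 × C (aromatic): no H
  1 × N: 2 H
  Total hydrogens = 15.
Molecular formula: C12H15N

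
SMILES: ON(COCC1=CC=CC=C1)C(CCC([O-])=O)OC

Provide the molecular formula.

C13H18NO5-

Heavy atoms from the SMILES: 13 C, 1 N, 5 O.
Implicit hydrogens by atom environment:
  5 × C (aromatic): 1 H each → 5
  4 × C: 2 H each → 8
  3 × O: no H
  1 × C: 3 H
  1 × C: 1 H
  1 × C: no H
  1 × C (aromatic): no H
  1 × N: no H
  1 × O: 1 H
  1 × O (charge -1): no H
  Total hydrogens = 18.
Net charge -1.
Molecular formula: C13H18NO5-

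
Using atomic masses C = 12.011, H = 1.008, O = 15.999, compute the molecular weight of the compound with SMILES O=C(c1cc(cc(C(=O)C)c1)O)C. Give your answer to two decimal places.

178.19

Molecular formula: C10H10O3.
M = 10×12.011 + 10×1.008 + 3×15.999 = 178.19 g/mol.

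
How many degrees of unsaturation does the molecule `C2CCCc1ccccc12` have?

Molecular formula from the SMILES: C10H12.
DoU = (2C + 2 + N − H − X)/2 = (2·10 + 2 + 0 − 12 − 0)/2 = 10/2 = 5.
(Structurally: 2 ring(s) + 3 π bond(s) = 5.)

5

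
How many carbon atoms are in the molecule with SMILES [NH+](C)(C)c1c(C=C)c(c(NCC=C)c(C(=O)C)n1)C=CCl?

16

The symbol for carbon appears 16 times in the SMILES. Lowercase c denotes aromatic carbon and counts toward C.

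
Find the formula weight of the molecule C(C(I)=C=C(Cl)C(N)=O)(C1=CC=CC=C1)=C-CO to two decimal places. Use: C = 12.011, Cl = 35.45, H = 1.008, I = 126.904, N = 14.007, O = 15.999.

375.59

Molecular formula: C13H11ClINO2.
M = 13×12.011 + 1×35.45 + 11×1.008 + 1×126.904 + 1×14.007 + 2×15.999 = 375.59 g/mol.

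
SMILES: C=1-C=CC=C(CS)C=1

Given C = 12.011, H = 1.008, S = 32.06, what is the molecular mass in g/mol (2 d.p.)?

Molecular formula: C7H8S.
M = 7×12.011 + 8×1.008 + 1×32.06 = 124.20 g/mol.

124.20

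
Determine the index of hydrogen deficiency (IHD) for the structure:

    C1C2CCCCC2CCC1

Molecular formula from the SMILES: C10H18.
DoU = (2C + 2 + N − H − X)/2 = (2·10 + 2 + 0 − 18 − 0)/2 = 4/2 = 2.
(Structurally: 2 ring(s) + 0 π bond(s) = 2.)

2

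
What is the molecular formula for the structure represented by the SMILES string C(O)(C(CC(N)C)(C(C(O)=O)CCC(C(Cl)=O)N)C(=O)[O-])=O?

Heavy atoms from the SMILES: 12 C, 1 Cl, 2 N, 7 O.
Implicit hydrogens by atom environment:
  5 × C: no H
  4 × O: no H
  3 × C: 2 H each → 6
  3 × C: 1 H each → 3
  2 × N: 2 H each → 4
  2 × O: 1 H each → 2
  1 × C: 3 H
  1 × Cl: no H
  1 × O (charge -1): no H
  Total hydrogens = 18.
Net charge -1.
Molecular formula: C12H18ClN2O7-

C12H18ClN2O7-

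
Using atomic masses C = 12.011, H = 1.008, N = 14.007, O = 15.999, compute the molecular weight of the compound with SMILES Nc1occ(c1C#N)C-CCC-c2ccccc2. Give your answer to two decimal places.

240.31

Molecular formula: C15H16N2O.
M = 15×12.011 + 16×1.008 + 2×14.007 + 1×15.999 = 240.31 g/mol.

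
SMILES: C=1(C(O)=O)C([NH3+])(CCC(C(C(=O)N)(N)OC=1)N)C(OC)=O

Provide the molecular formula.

C11H19N4O6+

Heavy atoms from the SMILES: 11 C, 4 N, 6 O.
Implicit hydrogens by atom environment:
  6 × C: no H
  5 × O: no H
  3 × N: 2 H each → 6
  2 × C: 2 H each → 4
  2 × C: 1 H each → 2
  1 × C: 3 H
  1 × N (charge +1): 3 H
  1 × O: 1 H
  Total hydrogens = 19.
Net charge +1.
Molecular formula: C11H19N4O6+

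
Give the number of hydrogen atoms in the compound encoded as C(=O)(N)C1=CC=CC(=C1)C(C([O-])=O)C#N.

Hydrogens are implicit in SMILES; fill each atom to its normal valence:
  4 × C (aromatic): 1 H each → 4
  3 × C: no H
  2 × C (aromatic): no H
  2 × O: no H
  1 × C: 1 H
  1 × N: 2 H
  1 × N: no H
  1 × O (charge -1): no H
  Total hydrogens = 7.

7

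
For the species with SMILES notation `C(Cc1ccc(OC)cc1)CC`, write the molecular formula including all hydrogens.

C11H16O

Heavy atoms from the SMILES: 11 C, 1 O.
Implicit hydrogens by atom environment:
  4 × C (aromatic): 1 H each → 4
  3 × C: 2 H each → 6
  2 × C: 3 H each → 6
  2 × C (aromatic): no H
  1 × O: no H
  Total hydrogens = 16.
Molecular formula: C11H16O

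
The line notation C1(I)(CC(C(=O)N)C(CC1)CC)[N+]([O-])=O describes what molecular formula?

C9H15IN2O3

Heavy atoms from the SMILES: 9 C, 1 I, 2 N, 3 O.
Implicit hydrogens by atom environment:
  4 × C: 2 H each → 8
  2 × C: 1 H each → 2
  2 × C: no H
  2 × O: no H
  1 × C: 3 H
  1 × I: no H
  1 × N: 2 H
  1 × N (charge +1): no H
  1 × O (charge -1): no H
  Total hydrogens = 15.
Molecular formula: C9H15IN2O3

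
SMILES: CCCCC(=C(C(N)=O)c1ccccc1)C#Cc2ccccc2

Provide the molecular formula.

C21H21NO

Heavy atoms from the SMILES: 21 C, 1 N, 1 O.
Implicit hydrogens by atom environment:
  10 × C (aromatic): 1 H each → 10
  5 × C: no H
  3 × C: 2 H each → 6
  2 × C (aromatic): no H
  1 × C: 3 H
  1 × N: 2 H
  1 × O: no H
  Total hydrogens = 21.
Molecular formula: C21H21NO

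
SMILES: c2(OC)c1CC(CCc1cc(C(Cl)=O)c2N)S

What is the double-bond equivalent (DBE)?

6

Molecular formula from the SMILES: C12H14ClNO2S.
DoU = (2C + 2 + N − H − X)/2 = (2·12 + 2 + 1 − 14 − 1)/2 = 12/2 = 6.
(Structurally: 2 ring(s) + 4 π bond(s) = 6.)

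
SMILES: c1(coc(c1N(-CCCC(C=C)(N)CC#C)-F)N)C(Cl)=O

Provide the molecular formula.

Heavy atoms from the SMILES: 14 C, 1 Cl, 1 F, 3 N, 2 O.
Implicit hydrogens by atom environment:
  5 × C: 2 H each → 10
  3 × C (aromatic): no H
  3 × C: no H
  2 × C: 1 H each → 2
  2 × N: 2 H each → 4
  1 × C (aromatic): 1 H
  1 × Cl: no H
  1 × F: no H
  1 × N: no H
  1 × O (aromatic): no H
  1 × O: no H
  Total hydrogens = 17.
Molecular formula: C14H17ClFN3O2

C14H17ClFN3O2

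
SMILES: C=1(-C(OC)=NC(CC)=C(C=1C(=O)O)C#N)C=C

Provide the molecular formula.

C12H12N2O3

Heavy atoms from the SMILES: 12 C, 2 N, 3 O.
Implicit hydrogens by atom environment:
  5 × C (aromatic): no H
  2 × C: 3 H each → 6
  2 × C: 2 H each → 4
  2 × C: no H
  2 × O: no H
  1 × C: 1 H
  1 × N (aromatic): no H
  1 × N: no H
  1 × O: 1 H
  Total hydrogens = 12.
Molecular formula: C12H12N2O3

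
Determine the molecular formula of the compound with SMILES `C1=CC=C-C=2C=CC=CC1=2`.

C10H8

Heavy atoms from the SMILES: 10 C.
Implicit hydrogens by atom environment:
  8 × C (aromatic): 1 H each → 8
  2 × C (aromatic): no H
  Total hydrogens = 8.
Molecular formula: C10H8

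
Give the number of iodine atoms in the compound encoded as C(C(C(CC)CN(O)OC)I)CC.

1

The symbol for iodine appears 1 time in the SMILES.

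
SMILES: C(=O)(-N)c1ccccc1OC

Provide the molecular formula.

C8H9NO2

Heavy atoms from the SMILES: 8 C, 1 N, 2 O.
Implicit hydrogens by atom environment:
  4 × C (aromatic): 1 H each → 4
  2 × C (aromatic): no H
  2 × O: no H
  1 × C: 3 H
  1 × C: no H
  1 × N: 2 H
  Total hydrogens = 9.
Molecular formula: C8H9NO2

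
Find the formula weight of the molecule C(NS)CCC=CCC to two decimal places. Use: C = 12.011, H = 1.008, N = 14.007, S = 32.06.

Molecular formula: C7H15NS.
M = 7×12.011 + 15×1.008 + 1×14.007 + 1×32.06 = 145.26 g/mol.

145.26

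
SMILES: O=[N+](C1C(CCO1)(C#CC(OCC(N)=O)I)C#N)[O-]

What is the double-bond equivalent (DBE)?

7

Molecular formula from the SMILES: C10H10IN3O5.
DoU = (2C + 2 + N − H − X)/2 = (2·10 + 2 + 3 − 10 − 1)/2 = 14/2 = 7.
(Structurally: 1 ring(s) + 6 π bond(s) = 7.)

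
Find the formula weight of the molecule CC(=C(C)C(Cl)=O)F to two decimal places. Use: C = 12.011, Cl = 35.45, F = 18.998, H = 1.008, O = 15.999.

Molecular formula: C5H6ClFO.
M = 5×12.011 + 1×35.45 + 1×18.998 + 6×1.008 + 1×15.999 = 136.55 g/mol.

136.55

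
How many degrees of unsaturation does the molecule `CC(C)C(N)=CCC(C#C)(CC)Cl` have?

3

Molecular formula from the SMILES: C11H18ClN.
DoU = (2C + 2 + N − H − X)/2 = (2·11 + 2 + 1 − 18 − 1)/2 = 6/2 = 3.
(Structurally: 0 ring(s) + 3 π bond(s) = 3.)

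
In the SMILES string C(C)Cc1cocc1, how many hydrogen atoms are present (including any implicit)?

Hydrogens are implicit in SMILES; fill each atom to its normal valence:
  3 × C (aromatic): 1 H each → 3
  2 × C: 2 H each → 4
  1 × C: 3 H
  1 × C (aromatic): no H
  1 × O (aromatic): no H
  Total hydrogens = 10.

10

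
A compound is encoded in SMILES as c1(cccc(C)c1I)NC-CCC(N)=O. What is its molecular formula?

Heavy atoms from the SMILES: 11 C, 1 I, 2 N, 1 O.
Implicit hydrogens by atom environment:
  3 × C: 2 H each → 6
  3 × C (aromatic): 1 H each → 3
  3 × C (aromatic): no H
  1 × C: 3 H
  1 × C: no H
  1 × I: no H
  1 × N: 2 H
  1 × N: 1 H
  1 × O: no H
  Total hydrogens = 15.
Molecular formula: C11H15IN2O

C11H15IN2O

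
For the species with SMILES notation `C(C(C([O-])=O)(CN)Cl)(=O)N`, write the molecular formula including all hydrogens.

Heavy atoms from the SMILES: 4 C, 1 Cl, 2 N, 3 O.
Implicit hydrogens by atom environment:
  3 × C: no H
  2 × N: 2 H each → 4
  2 × O: no H
  1 × C: 2 H
  1 × Cl: no H
  1 × O (charge -1): no H
  Total hydrogens = 6.
Net charge -1.
Molecular formula: C4H6ClN2O3-

C4H6ClN2O3-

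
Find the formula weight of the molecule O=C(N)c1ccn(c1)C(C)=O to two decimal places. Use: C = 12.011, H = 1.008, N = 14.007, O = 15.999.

152.15

Molecular formula: C7H8N2O2.
M = 7×12.011 + 8×1.008 + 2×14.007 + 2×15.999 = 152.15 g/mol.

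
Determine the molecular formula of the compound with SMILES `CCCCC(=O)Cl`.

C5H9ClO

Heavy atoms from the SMILES: 5 C, 1 Cl, 1 O.
Implicit hydrogens by atom environment:
  3 × C: 2 H each → 6
  1 × C: 3 H
  1 × C: no H
  1 × Cl: no H
  1 × O: no H
  Total hydrogens = 9.
Molecular formula: C5H9ClO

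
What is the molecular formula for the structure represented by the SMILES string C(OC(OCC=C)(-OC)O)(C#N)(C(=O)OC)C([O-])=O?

C10H12NO8-

Heavy atoms from the SMILES: 10 C, 1 N, 8 O.
Implicit hydrogens by atom environment:
  6 × O: no H
  5 × C: no H
  2 × C: 3 H each → 6
  2 × C: 2 H each → 4
  1 × C: 1 H
  1 × N: no H
  1 × O: 1 H
  1 × O (charge -1): no H
  Total hydrogens = 12.
Net charge -1.
Molecular formula: C10H12NO8-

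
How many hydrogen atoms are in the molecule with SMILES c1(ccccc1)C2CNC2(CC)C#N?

Hydrogens are implicit in SMILES; fill each atom to its normal valence:
  5 × C (aromatic): 1 H each → 5
  2 × C: 2 H each → 4
  2 × C: no H
  1 × C: 3 H
  1 × C: 1 H
  1 × C (aromatic): no H
  1 × N: 1 H
  1 × N: no H
  Total hydrogens = 14.

14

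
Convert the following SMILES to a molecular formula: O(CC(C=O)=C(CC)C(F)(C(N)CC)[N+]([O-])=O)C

Heavy atoms from the SMILES: 11 C, 1 F, 2 N, 4 O.
Implicit hydrogens by atom environment:
  3 × C: 3 H each → 9
  3 × C: 2 H each → 6
  3 × C: no H
  3 × O: no H
  2 × C: 1 H each → 2
  1 × F: no H
  1 × N: 2 H
  1 × N (charge +1): no H
  1 × O (charge -1): no H
  Total hydrogens = 19.
Molecular formula: C11H19FN2O4

C11H19FN2O4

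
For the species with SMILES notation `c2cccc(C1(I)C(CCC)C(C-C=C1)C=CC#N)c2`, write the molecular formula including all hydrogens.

C18H20IN

Heavy atoms from the SMILES: 18 C, 1 I, 1 N.
Implicit hydrogens by atom environment:
  6 × C: 1 H each → 6
  5 × C (aromatic): 1 H each → 5
  3 × C: 2 H each → 6
  2 × C: no H
  1 × C: 3 H
  1 × C (aromatic): no H
  1 × I: no H
  1 × N: no H
  Total hydrogens = 20.
Molecular formula: C18H20IN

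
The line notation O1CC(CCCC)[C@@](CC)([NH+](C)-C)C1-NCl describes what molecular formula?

C12H26ClN2O+

Heavy atoms from the SMILES: 12 C, 1 Cl, 2 N, 1 O.
Implicit hydrogens by atom environment:
  5 × C: 2 H each → 10
  4 × C: 3 H each → 12
  2 × C: 1 H each → 2
  1 × C: no H
  1 × Cl: no H
  1 × N (charge +1): 1 H
  1 × N: 1 H
  1 × O: no H
  Total hydrogens = 26.
Net charge +1.
Molecular formula: C12H26ClN2O+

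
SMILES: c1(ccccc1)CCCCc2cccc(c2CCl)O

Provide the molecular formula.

C17H19ClO

Heavy atoms from the SMILES: 17 C, 1 Cl, 1 O.
Implicit hydrogens by atom environment:
  8 × C (aromatic): 1 H each → 8
  5 × C: 2 H each → 10
  4 × C (aromatic): no H
  1 × Cl: no H
  1 × O: 1 H
  Total hydrogens = 19.
Molecular formula: C17H19ClO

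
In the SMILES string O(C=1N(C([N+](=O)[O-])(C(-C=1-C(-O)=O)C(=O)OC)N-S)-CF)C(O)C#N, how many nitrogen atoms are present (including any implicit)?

The symbol for nitrogen appears 4 times in the SMILES.

4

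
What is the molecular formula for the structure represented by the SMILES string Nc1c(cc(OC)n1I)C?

C6H9IN2O

Heavy atoms from the SMILES: 6 C, 1 I, 2 N, 1 O.
Implicit hydrogens by atom environment:
  3 × C (aromatic): no H
  2 × C: 3 H each → 6
  1 × C (aromatic): 1 H
  1 × I: no H
  1 × N: 2 H
  1 × N (aromatic): no H
  1 × O: no H
  Total hydrogens = 9.
Molecular formula: C6H9IN2O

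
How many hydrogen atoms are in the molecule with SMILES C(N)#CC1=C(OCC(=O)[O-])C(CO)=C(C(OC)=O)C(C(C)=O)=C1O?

Hydrogens are implicit in SMILES; fill each atom to its normal valence:
  6 × C (aromatic): no H
  5 × C: no H
  5 × O: no H
  2 × C: 3 H each → 6
  2 × C: 2 H each → 4
  2 × O: 1 H each → 2
  1 × N: 2 H
  1 × O (charge -1): no H
  Total hydrogens = 14.

14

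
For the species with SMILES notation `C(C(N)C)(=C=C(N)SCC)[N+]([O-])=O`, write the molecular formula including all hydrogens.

Heavy atoms from the SMILES: 7 C, 3 N, 2 O, 1 S.
Implicit hydrogens by atom environment:
  3 × C: no H
  2 × C: 3 H each → 6
  2 × N: 2 H each → 4
  1 × C: 2 H
  1 × C: 1 H
  1 × N (charge +1): no H
  1 × O: no H
  1 × O (charge -1): no H
  1 × S: no H
  Total hydrogens = 13.
Molecular formula: C7H13N3O2S

C7H13N3O2S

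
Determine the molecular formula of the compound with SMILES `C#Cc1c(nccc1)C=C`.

C9H7N

Heavy atoms from the SMILES: 9 C, 1 N.
Implicit hydrogens by atom environment:
  3 × C (aromatic): 1 H each → 3
  2 × C: 1 H each → 2
  2 × C (aromatic): no H
  1 × C: 2 H
  1 × C: no H
  1 × N (aromatic): no H
  Total hydrogens = 7.
Molecular formula: C9H7N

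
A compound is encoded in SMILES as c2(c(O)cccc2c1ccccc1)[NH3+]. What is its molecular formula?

C12H12NO+

Heavy atoms from the SMILES: 12 C, 1 N, 1 O.
Implicit hydrogens by atom environment:
  8 × C (aromatic): 1 H each → 8
  4 × C (aromatic): no H
  1 × N (charge +1): 3 H
  1 × O: 1 H
  Total hydrogens = 12.
Net charge +1.
Molecular formula: C12H12NO+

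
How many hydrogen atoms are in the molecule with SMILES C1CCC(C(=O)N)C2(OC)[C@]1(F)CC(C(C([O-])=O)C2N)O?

20

Hydrogens are implicit in SMILES; fill each atom to its normal valence:
  4 × C: 2 H each → 8
  4 × C: 1 H each → 4
  4 × C: no H
  3 × O: no H
  2 × N: 2 H each → 4
  1 × C: 3 H
  1 × F: no H
  1 × O: 1 H
  1 × O (charge -1): no H
  Total hydrogens = 20.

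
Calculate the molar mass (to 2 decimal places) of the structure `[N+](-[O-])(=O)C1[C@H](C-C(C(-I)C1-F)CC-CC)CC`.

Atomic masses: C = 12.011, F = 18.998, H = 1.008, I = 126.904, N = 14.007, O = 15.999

357.21

Molecular formula: C12H21FINO2.
M = 12×12.011 + 1×18.998 + 21×1.008 + 1×126.904 + 1×14.007 + 2×15.999 = 357.21 g/mol.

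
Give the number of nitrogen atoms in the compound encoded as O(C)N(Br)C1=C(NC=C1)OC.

The symbol for nitrogen appears 2 times in the SMILES.

2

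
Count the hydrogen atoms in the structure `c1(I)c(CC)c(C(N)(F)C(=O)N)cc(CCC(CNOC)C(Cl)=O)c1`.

Hydrogens are implicit in SMILES; fill each atom to its normal valence:
  4 × C: 2 H each → 8
  4 × C (aromatic): no H
  3 × C: no H
  3 × O: no H
  2 × C: 3 H each → 6
  2 × C (aromatic): 1 H each → 2
  2 × N: 2 H each → 4
  1 × C: 1 H
  1 × Cl: no H
  1 × F: no H
  1 × I: no H
  1 × N: 1 H
  Total hydrogens = 22.

22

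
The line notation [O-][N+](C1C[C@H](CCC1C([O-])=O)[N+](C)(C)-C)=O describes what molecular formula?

C10H18N2O4

Heavy atoms from the SMILES: 10 C, 2 N, 4 O.
Implicit hydrogens by atom environment:
  3 × C: 3 H each → 9
  3 × C: 2 H each → 6
  3 × C: 1 H each → 3
  2 × N (charge +1): no H
  2 × O: no H
  2 × O (charge -1): no H
  1 × C: no H
  Total hydrogens = 18.
Molecular formula: C10H18N2O4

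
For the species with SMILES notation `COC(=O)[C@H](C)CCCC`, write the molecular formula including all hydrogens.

C8H16O2

Heavy atoms from the SMILES: 8 C, 2 O.
Implicit hydrogens by atom environment:
  3 × C: 3 H each → 9
  3 × C: 2 H each → 6
  2 × O: no H
  1 × C: 1 H
  1 × C: no H
  Total hydrogens = 16.
Molecular formula: C8H16O2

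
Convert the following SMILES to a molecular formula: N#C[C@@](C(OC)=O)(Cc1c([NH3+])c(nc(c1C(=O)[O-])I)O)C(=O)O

Heavy atoms from the SMILES: 12 C, 1 I, 3 N, 7 O.
Implicit hydrogens by atom environment:
  5 × C (aromatic): no H
  5 × C: no H
  4 × O: no H
  2 × O: 1 H each → 2
  1 × C: 3 H
  1 × C: 2 H
  1 × I: no H
  1 × N (charge +1): 3 H
  1 × N (aromatic): no H
  1 × N: no H
  1 × O (charge -1): no H
  Total hydrogens = 10.
Molecular formula: C12H10IN3O7

C12H10IN3O7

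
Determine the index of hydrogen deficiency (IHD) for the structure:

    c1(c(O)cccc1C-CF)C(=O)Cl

5

Molecular formula from the SMILES: C9H8ClFO2.
DoU = (2C + 2 + N − H − X)/2 = (2·9 + 2 + 0 − 8 − 2)/2 = 10/2 = 5.
(Structurally: 1 ring(s) + 4 π bond(s) = 5.)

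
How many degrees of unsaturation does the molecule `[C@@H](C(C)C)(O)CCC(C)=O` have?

1

Molecular formula from the SMILES: C8H16O2.
DoU = (2C + 2 + N − H − X)/2 = (2·8 + 2 + 0 − 16 − 0)/2 = 2/2 = 1.
(Structurally: 0 ring(s) + 1 π bond(s) = 1.)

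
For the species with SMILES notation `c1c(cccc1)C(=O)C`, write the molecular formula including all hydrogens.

C8H8O

Heavy atoms from the SMILES: 8 C, 1 O.
Implicit hydrogens by atom environment:
  5 × C (aromatic): 1 H each → 5
  1 × C: 3 H
  1 × C (aromatic): no H
  1 × C: no H
  1 × O: no H
  Total hydrogens = 8.
Molecular formula: C8H8O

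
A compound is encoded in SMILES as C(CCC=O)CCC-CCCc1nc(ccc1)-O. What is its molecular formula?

Heavy atoms from the SMILES: 15 C, 1 N, 2 O.
Implicit hydrogens by atom environment:
  9 × C: 2 H each → 18
  3 × C (aromatic): 1 H each → 3
  2 × C (aromatic): no H
  1 × C: 1 H
  1 × N (aromatic): no H
  1 × O: 1 H
  1 × O: no H
  Total hydrogens = 23.
Molecular formula: C15H23NO2

C15H23NO2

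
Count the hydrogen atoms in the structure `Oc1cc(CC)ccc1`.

Hydrogens are implicit in SMILES; fill each atom to its normal valence:
  4 × C (aromatic): 1 H each → 4
  2 × C (aromatic): no H
  1 × C: 3 H
  1 × C: 2 H
  1 × O: 1 H
  Total hydrogens = 10.

10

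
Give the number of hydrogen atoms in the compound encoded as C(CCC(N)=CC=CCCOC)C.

21

Hydrogens are implicit in SMILES; fill each atom to its normal valence:
  5 × C: 2 H each → 10
  3 × C: 1 H each → 3
  2 × C: 3 H each → 6
  1 × C: no H
  1 × N: 2 H
  1 × O: no H
  Total hydrogens = 21.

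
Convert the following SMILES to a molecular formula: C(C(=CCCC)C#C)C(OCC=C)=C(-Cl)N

Heavy atoms from the SMILES: 13 C, 1 Cl, 1 N, 1 O.
Implicit hydrogens by atom environment:
  5 × C: 2 H each → 10
  4 × C: no H
  3 × C: 1 H each → 3
  1 × C: 3 H
  1 × Cl: no H
  1 × N: 2 H
  1 × O: no H
  Total hydrogens = 18.
Molecular formula: C13H18ClNO

C13H18ClNO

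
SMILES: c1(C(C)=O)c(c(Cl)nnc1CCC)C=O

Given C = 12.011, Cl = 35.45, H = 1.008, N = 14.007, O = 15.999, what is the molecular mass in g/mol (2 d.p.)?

226.66

Molecular formula: C10H11ClN2O2.
M = 10×12.011 + 1×35.45 + 11×1.008 + 2×14.007 + 2×15.999 = 226.66 g/mol.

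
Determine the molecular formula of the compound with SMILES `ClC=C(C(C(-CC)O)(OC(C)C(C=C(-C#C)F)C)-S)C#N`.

Heavy atoms from the SMILES: 15 C, 1 Cl, 1 F, 1 N, 2 O, 1 S.
Implicit hydrogens by atom environment:
  6 × C: 1 H each → 6
  5 × C: no H
  3 × C: 3 H each → 9
  1 × C: 2 H
  1 × Cl: no H
  1 × F: no H
  1 × N: no H
  1 × O: 1 H
  1 × O: no H
  1 × S: 1 H
  Total hydrogens = 19.
Molecular formula: C15H19ClFNO2S

C15H19ClFNO2S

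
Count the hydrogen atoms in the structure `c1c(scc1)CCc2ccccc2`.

12

Hydrogens are implicit in SMILES; fill each atom to its normal valence:
  8 × C (aromatic): 1 H each → 8
  2 × C: 2 H each → 4
  2 × C (aromatic): no H
  1 × S (aromatic): no H
  Total hydrogens = 12.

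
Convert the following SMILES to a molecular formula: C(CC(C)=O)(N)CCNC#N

Heavy atoms from the SMILES: 7 C, 3 N, 1 O.
Implicit hydrogens by atom environment:
  3 × C: 2 H each → 6
  2 × C: no H
  1 × C: 3 H
  1 × C: 1 H
  1 × N: 2 H
  1 × N: 1 H
  1 × N: no H
  1 × O: no H
  Total hydrogens = 13.
Molecular formula: C7H13N3O

C7H13N3O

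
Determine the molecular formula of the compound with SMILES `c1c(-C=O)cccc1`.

Heavy atoms from the SMILES: 7 C, 1 O.
Implicit hydrogens by atom environment:
  5 × C (aromatic): 1 H each → 5
  1 × C: 1 H
  1 × C (aromatic): no H
  1 × O: no H
  Total hydrogens = 6.
Molecular formula: C7H6O

C7H6O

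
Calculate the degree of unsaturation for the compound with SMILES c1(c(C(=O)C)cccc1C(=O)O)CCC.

Molecular formula from the SMILES: C12H14O3.
DoU = (2C + 2 + N − H − X)/2 = (2·12 + 2 + 0 − 14 − 0)/2 = 12/2 = 6.
(Structurally: 1 ring(s) + 5 π bond(s) = 6.)

6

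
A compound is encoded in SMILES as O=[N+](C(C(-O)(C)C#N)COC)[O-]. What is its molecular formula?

Heavy atoms from the SMILES: 6 C, 2 N, 4 O.
Implicit hydrogens by atom environment:
  2 × C: 3 H each → 6
  2 × C: no H
  2 × O: no H
  1 × C: 2 H
  1 × C: 1 H
  1 × N (charge +1): no H
  1 × N: no H
  1 × O: 1 H
  1 × O (charge -1): no H
  Total hydrogens = 10.
Molecular formula: C6H10N2O4

C6H10N2O4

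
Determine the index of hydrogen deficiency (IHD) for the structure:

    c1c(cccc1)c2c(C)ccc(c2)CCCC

Molecular formula from the SMILES: C17H20.
DoU = (2C + 2 + N − H − X)/2 = (2·17 + 2 + 0 − 20 − 0)/2 = 16/2 = 8.
(Structurally: 2 ring(s) + 6 π bond(s) = 8.)

8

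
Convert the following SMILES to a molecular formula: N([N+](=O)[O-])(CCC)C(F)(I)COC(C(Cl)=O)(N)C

C8H14ClFIN3O4

Heavy atoms from the SMILES: 8 C, 1 Cl, 1 F, 1 I, 3 N, 4 O.
Implicit hydrogens by atom environment:
  3 × C: 2 H each → 6
  3 × C: no H
  3 × O: no H
  2 × C: 3 H each → 6
  1 × Cl: no H
  1 × F: no H
  1 × I: no H
  1 × N: 2 H
  1 × N: no H
  1 × N (charge +1): no H
  1 × O (charge -1): no H
  Total hydrogens = 14.
Molecular formula: C8H14ClFIN3O4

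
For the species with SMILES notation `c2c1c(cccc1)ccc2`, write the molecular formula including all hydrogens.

Heavy atoms from the SMILES: 10 C.
Implicit hydrogens by atom environment:
  8 × C (aromatic): 1 H each → 8
  2 × C (aromatic): no H
  Total hydrogens = 8.
Molecular formula: C10H8

C10H8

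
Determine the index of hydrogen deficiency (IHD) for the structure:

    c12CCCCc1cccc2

Molecular formula from the SMILES: C10H12.
DoU = (2C + 2 + N − H − X)/2 = (2·10 + 2 + 0 − 12 − 0)/2 = 10/2 = 5.
(Structurally: 2 ring(s) + 3 π bond(s) = 5.)

5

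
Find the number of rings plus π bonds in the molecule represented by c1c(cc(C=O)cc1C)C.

5

Molecular formula from the SMILES: C9H10O.
DoU = (2C + 2 + N − H − X)/2 = (2·9 + 2 + 0 − 10 − 0)/2 = 10/2 = 5.
(Structurally: 1 ring(s) + 4 π bond(s) = 5.)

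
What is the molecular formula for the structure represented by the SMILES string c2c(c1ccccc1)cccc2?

C12H10

Heavy atoms from the SMILES: 12 C.
Implicit hydrogens by atom environment:
  10 × C (aromatic): 1 H each → 10
  2 × C (aromatic): no H
  Total hydrogens = 10.
Molecular formula: C12H10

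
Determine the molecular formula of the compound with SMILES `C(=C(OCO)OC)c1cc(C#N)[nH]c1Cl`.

C9H9ClN2O3

Heavy atoms from the SMILES: 9 C, 1 Cl, 2 N, 3 O.
Implicit hydrogens by atom environment:
  3 × C (aromatic): no H
  2 × C: no H
  2 × O: no H
  1 × C: 3 H
  1 × C: 2 H
  1 × C (aromatic): 1 H
  1 × C: 1 H
  1 × Cl: no H
  1 × N (aromatic): 1 H
  1 × N: no H
  1 × O: 1 H
  Total hydrogens = 9.
Molecular formula: C9H9ClN2O3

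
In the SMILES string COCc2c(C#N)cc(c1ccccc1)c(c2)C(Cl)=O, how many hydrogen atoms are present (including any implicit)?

Hydrogens are implicit in SMILES; fill each atom to its normal valence:
  7 × C (aromatic): 1 H each → 7
  5 × C (aromatic): no H
  2 × C: no H
  2 × O: no H
  1 × C: 3 H
  1 × C: 2 H
  1 × Cl: no H
  1 × N: no H
  Total hydrogens = 12.

12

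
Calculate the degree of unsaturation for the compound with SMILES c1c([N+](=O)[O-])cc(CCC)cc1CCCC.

Molecular formula from the SMILES: C13H19NO2.
DoU = (2C + 2 + N − H − X)/2 = (2·13 + 2 + 1 − 19 − 0)/2 = 10/2 = 5.
(Structurally: 1 ring(s) + 4 π bond(s) = 5.)

5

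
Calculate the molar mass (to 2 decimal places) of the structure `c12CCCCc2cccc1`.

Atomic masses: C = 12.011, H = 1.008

Molecular formula: C10H12.
M = 10×12.011 + 12×1.008 = 132.21 g/mol.

132.21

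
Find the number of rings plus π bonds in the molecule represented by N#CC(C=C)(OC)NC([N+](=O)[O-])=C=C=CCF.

7

Molecular formula from the SMILES: C10H10FN3O3.
DoU = (2C + 2 + N − H − X)/2 = (2·10 + 2 + 3 − 10 − 1)/2 = 14/2 = 7.
(Structurally: 0 ring(s) + 7 π bond(s) = 7.)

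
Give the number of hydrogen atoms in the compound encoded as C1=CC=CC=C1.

Hydrogens are implicit in SMILES; fill each atom to its normal valence:
  6 × C (aromatic): 1 H each → 6
  Total hydrogens = 6.

6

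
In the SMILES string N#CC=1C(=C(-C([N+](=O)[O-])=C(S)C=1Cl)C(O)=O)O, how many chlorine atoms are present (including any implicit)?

The symbol for chlorine appears 1 time in the SMILES.

1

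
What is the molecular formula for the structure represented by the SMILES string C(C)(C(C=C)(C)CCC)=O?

C9H16O

Heavy atoms from the SMILES: 9 C, 1 O.
Implicit hydrogens by atom environment:
  3 × C: 3 H each → 9
  3 × C: 2 H each → 6
  2 × C: no H
  1 × C: 1 H
  1 × O: no H
  Total hydrogens = 16.
Molecular formula: C9H16O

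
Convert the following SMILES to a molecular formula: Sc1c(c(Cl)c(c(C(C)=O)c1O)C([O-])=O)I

C9H5ClIO4S-

Heavy atoms from the SMILES: 9 C, 1 Cl, 1 I, 4 O, 1 S.
Implicit hydrogens by atom environment:
  6 × C (aromatic): no H
  2 × C: no H
  2 × O: no H
  1 × C: 3 H
  1 × Cl: no H
  1 × I: no H
  1 × O: 1 H
  1 × O (charge -1): no H
  1 × S: 1 H
  Total hydrogens = 5.
Net charge -1.
Molecular formula: C9H5ClIO4S-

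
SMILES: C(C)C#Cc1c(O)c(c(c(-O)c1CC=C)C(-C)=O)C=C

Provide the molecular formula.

C17H18O3

Heavy atoms from the SMILES: 17 C, 3 O.
Implicit hydrogens by atom environment:
  6 × C (aromatic): no H
  4 × C: 2 H each → 8
  3 × C: no H
  2 × C: 3 H each → 6
  2 × C: 1 H each → 2
  2 × O: 1 H each → 2
  1 × O: no H
  Total hydrogens = 18.
Molecular formula: C17H18O3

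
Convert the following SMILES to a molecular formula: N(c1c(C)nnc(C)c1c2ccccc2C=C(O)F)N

C14H15FN4O

Heavy atoms from the SMILES: 14 C, 1 F, 4 N, 1 O.
Implicit hydrogens by atom environment:
  6 × C (aromatic): no H
  4 × C (aromatic): 1 H each → 4
  2 × C: 3 H each → 6
  2 × N (aromatic): no H
  1 × C: 1 H
  1 × C: no H
  1 × F: no H
  1 × N: 2 H
  1 × N: 1 H
  1 × O: 1 H
  Total hydrogens = 15.
Molecular formula: C14H15FN4O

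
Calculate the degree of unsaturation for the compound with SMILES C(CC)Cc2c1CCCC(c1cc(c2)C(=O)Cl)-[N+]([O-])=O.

Molecular formula from the SMILES: C15H18ClNO3.
DoU = (2C + 2 + N − H − X)/2 = (2·15 + 2 + 1 − 18 − 1)/2 = 14/2 = 7.
(Structurally: 2 ring(s) + 5 π bond(s) = 7.)

7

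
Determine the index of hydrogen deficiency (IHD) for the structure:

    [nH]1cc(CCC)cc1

3

Molecular formula from the SMILES: C7H11N.
DoU = (2C + 2 + N − H − X)/2 = (2·7 + 2 + 1 − 11 − 0)/2 = 6/2 = 3.
(Structurally: 1 ring(s) + 2 π bond(s) = 3.)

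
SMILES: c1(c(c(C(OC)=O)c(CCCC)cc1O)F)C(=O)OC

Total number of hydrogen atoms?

17

Hydrogens are implicit in SMILES; fill each atom to its normal valence:
  5 × C (aromatic): no H
  4 × O: no H
  3 × C: 3 H each → 9
  3 × C: 2 H each → 6
  2 × C: no H
  1 × C (aromatic): 1 H
  1 × F: no H
  1 × O: 1 H
  Total hydrogens = 17.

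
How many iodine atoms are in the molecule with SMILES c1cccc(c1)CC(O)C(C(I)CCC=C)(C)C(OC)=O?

1

The symbol for iodine appears 1 time in the SMILES.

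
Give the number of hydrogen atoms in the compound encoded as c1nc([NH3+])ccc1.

Hydrogens are implicit in SMILES; fill each atom to its normal valence:
  4 × C (aromatic): 1 H each → 4
  1 × C (aromatic): no H
  1 × N (charge +1): 3 H
  1 × N (aromatic): no H
  Total hydrogens = 7.

7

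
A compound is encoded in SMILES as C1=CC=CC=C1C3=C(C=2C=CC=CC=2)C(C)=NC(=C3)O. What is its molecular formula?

C18H15NO

Heavy atoms from the SMILES: 18 C, 1 N, 1 O.
Implicit hydrogens by atom environment:
  11 × C (aromatic): 1 H each → 11
  6 × C (aromatic): no H
  1 × C: 3 H
  1 × N (aromatic): no H
  1 × O: 1 H
  Total hydrogens = 15.
Molecular formula: C18H15NO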